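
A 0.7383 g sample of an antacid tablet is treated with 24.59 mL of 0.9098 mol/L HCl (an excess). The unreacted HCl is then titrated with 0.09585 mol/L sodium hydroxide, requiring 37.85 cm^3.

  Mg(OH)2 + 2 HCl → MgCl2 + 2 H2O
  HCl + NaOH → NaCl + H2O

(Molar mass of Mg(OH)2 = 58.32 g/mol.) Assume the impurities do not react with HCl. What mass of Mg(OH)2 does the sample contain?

0.5466 g

n(HCl) added = 0.02459 × 0.9098 = 0.02237 mol
n(NaOH) used in back-titration = 0.03785 × 0.09585 = 3.628 × 10^-3 mol
n(HCl) left over = 3.628 × 10^-3 mol (1:1 ratio)
n(HCl) consumed by analyte = 0.02237 − 3.628 × 10^-3 = 0.01874 mol
From the 1:2 ratio, n(Mg(OH)2) = 1/2 × 0.01874 = 9.372 × 10^-3 mol
mass of Mg(OH)2 = 9.372 × 10^-3 × 58.32 = 0.5466 g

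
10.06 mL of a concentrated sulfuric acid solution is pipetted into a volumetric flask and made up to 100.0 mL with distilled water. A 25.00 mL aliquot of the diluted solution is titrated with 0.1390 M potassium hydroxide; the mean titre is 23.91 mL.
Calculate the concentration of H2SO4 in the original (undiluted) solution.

H2SO4 + 2 KOH → K2SO4 + 2 H2O
n(KOH) = 0.02391 × 0.1390 = 3.323 × 10^-3 mol
From the 1:2 ratio, n(H2SO4) in the aliquot = 1/2 × 3.323 × 10^-3 = 1.662 × 10^-3 mol
[H2SO4]_dilute = 1.662 × 10^-3 / 0.02500 = 0.06647 mol/L
Dilution factor = 100.0 / 10.06 = 9.940
[H2SO4]_stock = 0.06647 × 9.940 = 0.6607 mol/L

0.6607 M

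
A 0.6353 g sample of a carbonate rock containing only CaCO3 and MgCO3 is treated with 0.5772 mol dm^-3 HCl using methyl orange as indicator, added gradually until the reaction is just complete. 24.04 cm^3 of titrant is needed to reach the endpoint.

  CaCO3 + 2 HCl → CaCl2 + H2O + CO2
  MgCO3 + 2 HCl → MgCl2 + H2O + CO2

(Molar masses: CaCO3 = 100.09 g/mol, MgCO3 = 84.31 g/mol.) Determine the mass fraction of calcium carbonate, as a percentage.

n(HCl) = 0.02404 × 0.5772 = 0.01388 mol
Let x = n(CaCO3), y = n(MgCO3).
Titrant: 2x + 2y = 0.01388;  mass: 100.09x + 84.31y = 0.6353
Solving, x = 3.192 × 10^-3 mol, y = 3.746 × 10^-3 mol
mass of CaCO3 = 3.192 × 10^-3 × 100.09 = 0.3194 g
% CaCO3 = 0.3194 / 0.6353 × 100 = 50.28 %

50.28 %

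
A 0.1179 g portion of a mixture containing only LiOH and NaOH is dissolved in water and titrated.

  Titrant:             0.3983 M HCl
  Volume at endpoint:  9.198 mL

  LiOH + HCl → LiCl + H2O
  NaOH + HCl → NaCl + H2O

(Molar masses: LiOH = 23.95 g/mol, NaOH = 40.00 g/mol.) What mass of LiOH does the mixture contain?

n(HCl) = 0.009198 × 0.3983 = 3.664 × 10^-3 mol
Let x = n(LiOH), y = n(NaOH).
Titrant: 1x + 1y = 3.664 × 10^-3;  mass: 23.95x + 40.00y = 0.1179
Solving, x = 1.785 × 10^-3 mol, y = 1.879 × 10^-3 mol
mass of LiOH = 1.785 × 10^-3 × 23.95 = 0.04274 g

0.04274 g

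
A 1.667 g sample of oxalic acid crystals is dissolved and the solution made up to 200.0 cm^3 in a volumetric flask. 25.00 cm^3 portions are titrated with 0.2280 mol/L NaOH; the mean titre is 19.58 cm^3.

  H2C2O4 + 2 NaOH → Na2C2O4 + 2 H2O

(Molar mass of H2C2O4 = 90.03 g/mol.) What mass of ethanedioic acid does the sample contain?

1.608 g

n(NaOH) per titration = 0.01958 × 0.2280 = 4.464 × 10^-3 mol
From the 1:2 ratio, n(H2C2O4) in each aliquot = 1/2 × 4.464 × 10^-3 = 2.232 × 10^-3 mol
n(H2C2O4) in the whole flask = 2.232 × 10^-3 × 200.0/25.00 = 0.01786 mol
mass of H2C2O4 = 0.01786 × 90.03 = 1.608 g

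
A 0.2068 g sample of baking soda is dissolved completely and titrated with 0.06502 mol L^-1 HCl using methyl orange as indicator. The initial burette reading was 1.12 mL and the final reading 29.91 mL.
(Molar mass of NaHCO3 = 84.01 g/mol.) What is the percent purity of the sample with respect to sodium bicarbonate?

76.04 %

NaHCO3 + HCl → NaCl + H2O + CO2
n(HCl) = 0.02879 L × 0.06502 mol/L = 1.872 × 10^-3 mol
n(NaHCO3) = 1.872 × 10^-3 mol (1:1 ratio)
mass of NaHCO3 = 1.872 × 10^-3 × 84.01 g/mol = 0.1573 g
% NaHCO3 = 0.1573 / 0.2068 × 100 = 76.04 %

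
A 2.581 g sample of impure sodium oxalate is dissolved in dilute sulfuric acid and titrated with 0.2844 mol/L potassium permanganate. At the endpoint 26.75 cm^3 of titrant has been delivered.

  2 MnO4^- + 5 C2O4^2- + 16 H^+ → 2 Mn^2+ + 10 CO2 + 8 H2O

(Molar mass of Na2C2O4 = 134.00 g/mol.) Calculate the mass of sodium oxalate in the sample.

2.549 g

n(KMnO4) = 0.02675 L × 0.2844 mol/L = 7.608 × 10^-3 mol
From the 5:2 ratio, n(Na2C2O4) = 5/2 × 7.608 × 10^-3 = 0.01902 mol
mass of Na2C2O4 = 0.01902 × 134.00 g/mol = 2.549 g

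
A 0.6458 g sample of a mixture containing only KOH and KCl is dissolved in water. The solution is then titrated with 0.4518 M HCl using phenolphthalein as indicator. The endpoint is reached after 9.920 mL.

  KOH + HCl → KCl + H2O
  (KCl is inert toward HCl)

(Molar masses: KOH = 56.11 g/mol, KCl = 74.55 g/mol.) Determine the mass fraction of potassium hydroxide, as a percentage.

38.94 %

n(HCl) = 0.009920 × 0.4518 = 4.482 × 10^-3 mol
Let x = n(KOH), y = n(KCl).
Titrant: 1x = 4.482 × 10^-3;  mass: 56.11x + 74.55y = 0.6458
Solving, x = 4.482 × 10^-3 mol, y = 5.289 × 10^-3 mol
mass of KOH = 4.482 × 10^-3 × 56.11 = 0.2515 g
% KOH = 0.2515 / 0.6458 × 100 = 38.94 %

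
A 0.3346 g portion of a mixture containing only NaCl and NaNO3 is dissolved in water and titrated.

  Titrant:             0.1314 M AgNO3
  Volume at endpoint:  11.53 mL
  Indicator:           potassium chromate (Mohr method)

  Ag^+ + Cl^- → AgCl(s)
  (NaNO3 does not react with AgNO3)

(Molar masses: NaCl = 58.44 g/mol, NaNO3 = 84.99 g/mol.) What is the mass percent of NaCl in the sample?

n(AgNO3) = 0.01153 × 0.1314 = 1.515 × 10^-3 mol
Let x = n(NaCl), y = n(NaNO3).
Titrant: 1x = 1.515 × 10^-3;  mass: 58.44x + 84.99y = 0.3346
Solving, x = 1.515 × 10^-3 mol, y = 2.895 × 10^-3 mol
mass of NaCl = 1.515 × 10^-3 × 58.44 = 0.08854 g
% NaCl = 0.08854 / 0.3346 × 100 = 26.46 %

26.46 %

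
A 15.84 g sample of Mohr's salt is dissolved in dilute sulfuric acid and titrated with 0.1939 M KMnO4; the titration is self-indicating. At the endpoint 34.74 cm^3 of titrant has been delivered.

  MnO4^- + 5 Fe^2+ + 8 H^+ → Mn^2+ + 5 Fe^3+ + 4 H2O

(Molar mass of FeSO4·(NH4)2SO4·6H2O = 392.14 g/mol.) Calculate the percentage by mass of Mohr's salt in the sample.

n(KMnO4) = 0.03474 L × 0.1939 mol/L = 6.736 × 10^-3 mol
From the 5:1 ratio, n(FeSO4·(NH4)2SO4·6H2O) = 5/1 × 6.736 × 10^-3 = 0.03368 mol
mass of FeSO4·(NH4)2SO4·6H2O = 0.03368 × 392.14 g/mol = 13.21 g
% FeSO4·(NH4)2SO4·6H2O = 13.21 / 15.84 × 100 = 83.38 %

83.38 %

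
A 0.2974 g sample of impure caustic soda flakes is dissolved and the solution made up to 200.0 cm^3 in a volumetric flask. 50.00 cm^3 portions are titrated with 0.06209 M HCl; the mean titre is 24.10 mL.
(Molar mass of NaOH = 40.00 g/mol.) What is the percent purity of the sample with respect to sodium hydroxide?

80.50 %

NaOH + HCl → NaCl + H2O
n(HCl) per titration = 0.02410 × 0.06209 = 1.496 × 10^-3 mol
n(NaOH) in each aliquot = 1.496 × 10^-3 mol (1:1 ratio)
n(NaOH) in the whole flask = 1.496 × 10^-3 × 200.0/50.00 = 5.985 × 10^-3 mol
mass of NaOH = 5.985 × 10^-3 × 40.00 = 0.2394 g
% NaOH = 0.2394 / 0.2974 × 100 = 80.50 %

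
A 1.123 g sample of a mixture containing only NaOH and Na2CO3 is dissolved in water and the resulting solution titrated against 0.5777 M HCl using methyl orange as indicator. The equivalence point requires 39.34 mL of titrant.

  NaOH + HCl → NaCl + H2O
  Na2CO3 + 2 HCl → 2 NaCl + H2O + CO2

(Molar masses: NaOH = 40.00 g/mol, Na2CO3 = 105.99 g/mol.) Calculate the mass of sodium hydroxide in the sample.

n(HCl) = 0.03934 × 0.5777 = 0.02273 mol
Let x = n(NaOH), y = n(Na2CO3).
Titrant: 1x + 2y = 0.02273;  mass: 40.00x + 105.99y = 1.123
Solving, x = 6.264 × 10^-3 mol, y = 8.231 × 10^-3 mol
mass of NaOH = 6.264 × 10^-3 × 40.00 = 0.2506 g

0.2506 g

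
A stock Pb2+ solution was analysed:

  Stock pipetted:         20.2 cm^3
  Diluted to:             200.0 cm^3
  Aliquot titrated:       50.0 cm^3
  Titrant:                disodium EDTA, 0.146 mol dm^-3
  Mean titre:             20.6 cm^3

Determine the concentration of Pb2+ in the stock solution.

0.596 mol/L

Pb^2+ + EDTA^4- → [Pb(EDTA)]^2-
n(EDTA) = 0.0206 × 0.146 = 3.01 × 10^-3 mol
n(Pb2+) in the aliquot = 3.01 × 10^-3 mol (1:1 ratio)
[Pb2+]_dilute = 3.01 × 10^-3 / 0.0500 = 0.0602 mol/L
Dilution factor = 200.0 / 20.2 = 9.901
[Pb2+]_stock = 0.0602 × 9.901 = 0.596 mol/L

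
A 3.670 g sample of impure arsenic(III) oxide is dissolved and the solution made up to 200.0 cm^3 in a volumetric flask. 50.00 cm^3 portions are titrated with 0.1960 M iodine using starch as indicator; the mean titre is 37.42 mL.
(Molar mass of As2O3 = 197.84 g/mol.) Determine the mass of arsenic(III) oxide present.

2.902 g

As2O3 + 2 I2 + 2 H2O → As2O5 + 4 HI
n(I2) per titration = 0.03742 × 0.1960 = 7.334 × 10^-3 mol
From the 1:2 ratio, n(As2O3) in each aliquot = 1/2 × 7.334 × 10^-3 = 3.667 × 10^-3 mol
n(As2O3) in the whole flask = 3.667 × 10^-3 × 200.0/50.00 = 0.01467 mol
mass of As2O3 = 0.01467 × 197.84 = 2.902 g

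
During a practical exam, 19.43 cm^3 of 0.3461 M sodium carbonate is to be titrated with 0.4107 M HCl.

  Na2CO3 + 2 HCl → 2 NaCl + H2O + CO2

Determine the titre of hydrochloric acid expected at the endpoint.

n(Na2CO3) = 0.01943 L × 0.3461 mol/L = 6.725 × 10^-3 mol
From the 2:1 stoichiometry, n(HCl) = 2/1 × 6.725 × 10^-3 = 0.01345 mol
V(HCl) = 0.01345 mol / 0.4107 mol/L = 0.03275 L = 32.75 mL

32.75 mL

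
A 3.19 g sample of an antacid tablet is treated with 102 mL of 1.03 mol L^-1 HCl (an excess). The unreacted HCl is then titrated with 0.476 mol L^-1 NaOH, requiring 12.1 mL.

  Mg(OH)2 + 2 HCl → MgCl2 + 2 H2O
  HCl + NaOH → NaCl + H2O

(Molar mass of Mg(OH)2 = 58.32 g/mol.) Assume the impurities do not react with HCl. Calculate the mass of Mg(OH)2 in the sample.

2.90 g

n(HCl) added = 0.102 × 1.03 = 0.105 mol
n(NaOH) used in back-titration = 0.0121 × 0.476 = 5.76 × 10^-3 mol
n(HCl) left over = 5.76 × 10^-3 mol (1:1 ratio)
n(HCl) consumed by analyte = 0.105 − 5.76 × 10^-3 = 0.0993 mol
From the 1:2 ratio, n(Mg(OH)2) = 1/2 × 0.0993 = 0.0497 mol
mass of Mg(OH)2 = 0.0497 × 58.32 = 2.90 g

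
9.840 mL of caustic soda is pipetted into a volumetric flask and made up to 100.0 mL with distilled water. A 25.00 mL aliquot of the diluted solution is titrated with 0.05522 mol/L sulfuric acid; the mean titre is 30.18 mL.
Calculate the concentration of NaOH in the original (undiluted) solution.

1.355 mol/L

2 NaOH + H2SO4 → Na2SO4 + 2 H2O
n(H2SO4) = 0.03018 × 0.05522 = 1.667 × 10^-3 mol
From the 2:1 ratio, n(NaOH) in the aliquot = 2/1 × 1.667 × 10^-3 = 3.333 × 10^-3 mol
[NaOH]_dilute = 3.333 × 10^-3 / 0.02500 = 0.1333 mol/L
Dilution factor = 100.0 / 9.840 = 10.16
[NaOH]_stock = 0.1333 × 10.16 = 1.355 mol/L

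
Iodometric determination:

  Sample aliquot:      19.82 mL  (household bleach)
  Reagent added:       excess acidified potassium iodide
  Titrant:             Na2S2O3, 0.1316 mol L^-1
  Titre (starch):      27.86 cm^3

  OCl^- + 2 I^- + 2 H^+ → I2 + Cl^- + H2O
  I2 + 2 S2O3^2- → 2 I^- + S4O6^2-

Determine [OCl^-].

n(S2O3^2-) = 0.02786 × 0.1316 = 3.666 × 10^-3 mol
n(I2) = n(S2O3^2-)/2 = 1.833 × 10^-3 mol
n(OCl^-) in the aliquot = 1.833 × 10^-3 mol (1:1 ratio)
[OCl^-] = 1.833 × 10^-3 / 0.01982 = 0.09249 mol/L

0.09249 mol/L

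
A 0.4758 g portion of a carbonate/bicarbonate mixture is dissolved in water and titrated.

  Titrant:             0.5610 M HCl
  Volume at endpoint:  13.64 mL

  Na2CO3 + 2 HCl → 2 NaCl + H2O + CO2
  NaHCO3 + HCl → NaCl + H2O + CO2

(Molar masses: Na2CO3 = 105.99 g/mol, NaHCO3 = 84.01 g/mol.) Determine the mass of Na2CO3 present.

0.2854 g

n(HCl) = 0.01364 × 0.5610 = 7.652 × 10^-3 mol
Let x = n(Na2CO3), y = n(NaHCO3).
Titrant: 2x + 1y = 7.652 × 10^-3;  mass: 105.99x + 84.01y = 0.4758
Solving, x = 2.693 × 10^-3 mol, y = 2.266 × 10^-3 mol
mass of Na2CO3 = 2.693 × 10^-3 × 105.99 = 0.2854 g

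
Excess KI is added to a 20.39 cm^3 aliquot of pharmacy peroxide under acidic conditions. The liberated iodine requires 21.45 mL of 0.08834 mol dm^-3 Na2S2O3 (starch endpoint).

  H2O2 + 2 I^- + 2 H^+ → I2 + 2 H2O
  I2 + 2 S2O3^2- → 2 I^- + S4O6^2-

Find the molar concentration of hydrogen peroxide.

0.04647 mol/L

n(S2O3^2-) = 0.02145 × 0.08834 = 1.895 × 10^-3 mol
n(I2) = n(S2O3^2-)/2 = 9.474 × 10^-4 mol
n(H2O2) in the aliquot = 9.474 × 10^-4 mol (1:1 ratio)
[H2O2] = 9.474 × 10^-4 / 0.02039 = 0.04647 mol/L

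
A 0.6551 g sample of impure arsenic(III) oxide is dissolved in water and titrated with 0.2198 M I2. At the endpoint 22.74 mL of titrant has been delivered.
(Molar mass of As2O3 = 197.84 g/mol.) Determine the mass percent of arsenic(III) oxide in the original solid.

75.47 %

As2O3 + 2 I2 + 2 H2O → As2O5 + 4 HI
n(I2) = 0.02274 L × 0.2198 mol/L = 4.998 × 10^-3 mol
From the 1:2 ratio, n(As2O3) = 1/2 × 4.998 × 10^-3 = 2.499 × 10^-3 mol
mass of As2O3 = 2.499 × 10^-3 × 197.84 g/mol = 0.4944 g
% As2O3 = 0.4944 / 0.6551 × 100 = 75.47 %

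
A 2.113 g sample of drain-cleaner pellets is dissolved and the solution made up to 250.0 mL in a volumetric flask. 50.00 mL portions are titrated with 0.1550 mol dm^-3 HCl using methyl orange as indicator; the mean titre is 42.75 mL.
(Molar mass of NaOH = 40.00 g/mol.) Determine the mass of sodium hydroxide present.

NaOH + HCl → NaCl + H2O
n(HCl) per titration = 0.04275 × 0.1550 = 6.626 × 10^-3 mol
n(NaOH) in each aliquot = 6.626 × 10^-3 mol (1:1 ratio)
n(NaOH) in the whole flask = 6.626 × 10^-3 × 250.0/50.00 = 0.03313 mol
mass of NaOH = 0.03313 × 40.00 = 1.325 g

1.325 g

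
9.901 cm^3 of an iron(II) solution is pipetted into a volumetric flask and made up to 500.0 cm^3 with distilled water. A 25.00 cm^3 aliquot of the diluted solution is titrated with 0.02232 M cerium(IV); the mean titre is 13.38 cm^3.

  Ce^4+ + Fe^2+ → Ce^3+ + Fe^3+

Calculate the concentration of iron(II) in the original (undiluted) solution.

0.6033 M

n(Ce4+) = 0.01338 × 0.02232 = 2.986 × 10^-4 mol
n(Fe2+) in the aliquot = 2.986 × 10^-4 mol (1:1 ratio)
[Fe2+]_dilute = 2.986 × 10^-4 / 0.02500 = 0.01195 mol/L
Dilution factor = 500.0 / 9.901 = 50.50
[Fe2+]_stock = 0.01195 × 50.50 = 0.6033 mol/L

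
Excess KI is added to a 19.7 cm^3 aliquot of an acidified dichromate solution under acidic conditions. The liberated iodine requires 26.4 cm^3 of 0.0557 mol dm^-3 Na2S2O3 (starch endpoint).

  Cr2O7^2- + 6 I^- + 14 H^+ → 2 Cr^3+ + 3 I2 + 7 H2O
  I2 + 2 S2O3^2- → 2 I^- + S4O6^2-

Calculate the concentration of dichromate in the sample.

n(S2O3^2-) = 0.0264 × 0.0557 = 1.47 × 10^-3 mol
n(I2) = n(S2O3^2-)/2 = 7.35 × 10^-4 mol
From the 1:3 ratio, n(Cr2O7^2-) in the aliquot = 1/3 × 7.35 × 10^-4 = 2.45 × 10^-4 mol
[Cr2O7^2-] = 2.45 × 10^-4 / 0.0197 = 0.0124 mol/L

0.0124 mol/L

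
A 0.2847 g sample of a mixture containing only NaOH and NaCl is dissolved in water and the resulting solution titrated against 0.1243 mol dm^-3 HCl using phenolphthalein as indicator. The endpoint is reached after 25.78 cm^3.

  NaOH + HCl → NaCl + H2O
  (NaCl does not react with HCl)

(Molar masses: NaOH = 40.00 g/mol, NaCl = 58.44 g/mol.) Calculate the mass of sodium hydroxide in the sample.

0.1282 g

n(HCl) = 0.02578 × 0.1243 = 3.204 × 10^-3 mol
Let x = n(NaOH), y = n(NaCl).
Titrant: 1x = 3.204 × 10^-3;  mass: 40.00x + 58.44y = 0.2847
Solving, x = 3.204 × 10^-3 mol, y = 2.678 × 10^-3 mol
mass of NaOH = 3.204 × 10^-3 × 40.00 = 0.1282 g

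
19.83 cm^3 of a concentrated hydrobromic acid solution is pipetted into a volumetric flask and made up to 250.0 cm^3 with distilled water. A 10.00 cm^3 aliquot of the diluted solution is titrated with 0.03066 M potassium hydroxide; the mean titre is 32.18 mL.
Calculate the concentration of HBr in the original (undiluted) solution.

1.244 M

HBr + KOH → KBr + H2O
n(KOH) = 0.03218 × 0.03066 = 9.866 × 10^-4 mol
n(HBr) in the aliquot = 9.866 × 10^-4 mol (1:1 ratio)
[HBr]_dilute = 9.866 × 10^-4 / 0.01000 = 0.09866 mol/L
Dilution factor = 250.0 / 19.83 = 12.61
[HBr]_stock = 0.09866 × 12.61 = 1.244 mol/L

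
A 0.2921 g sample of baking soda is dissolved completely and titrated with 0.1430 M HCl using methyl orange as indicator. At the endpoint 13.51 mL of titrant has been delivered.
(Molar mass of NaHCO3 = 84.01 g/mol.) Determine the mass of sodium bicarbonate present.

0.1623 g

NaHCO3 + HCl → NaCl + H2O + CO2
n(HCl) = 0.01351 L × 0.1430 mol/L = 1.932 × 10^-3 mol
n(NaHCO3) = 1.932 × 10^-3 mol (1:1 ratio)
mass of NaHCO3 = 1.932 × 10^-3 × 84.01 g/mol = 0.1623 g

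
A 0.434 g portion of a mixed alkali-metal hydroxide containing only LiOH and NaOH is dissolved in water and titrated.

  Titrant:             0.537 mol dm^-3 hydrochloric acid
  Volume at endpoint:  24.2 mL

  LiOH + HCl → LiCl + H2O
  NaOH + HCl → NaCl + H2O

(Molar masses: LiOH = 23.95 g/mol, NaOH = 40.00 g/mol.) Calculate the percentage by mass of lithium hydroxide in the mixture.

n(HCl) = 0.0242 × 0.537 = 0.0130 mol
Let x = n(LiOH), y = n(NaOH).
Titrant: 1x + 1y = 0.0130;  mass: 23.95x + 40.00y = 0.434
Solving, x = 5.35 × 10^-3 mol, y = 7.65 × 10^-3 mol
mass of LiOH = 5.35 × 10^-3 × 23.95 = 0.128 g
% LiOH = 0.128 / 0.434 × 100 = 29.5 %

29.5 %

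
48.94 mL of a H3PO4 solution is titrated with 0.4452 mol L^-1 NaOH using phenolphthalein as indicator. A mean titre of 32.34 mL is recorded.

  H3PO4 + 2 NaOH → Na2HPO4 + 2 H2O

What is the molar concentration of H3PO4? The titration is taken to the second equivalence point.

n(NaOH) = 0.03234 L × 0.4452 mol/L = 0.01440 mol
From the 1:2 mole ratio, n(H3PO4) = 1/2 × 0.01440 = 7.199 × 10^-3 mol
[H3PO4] = 7.199 × 10^-3 mol / 0.04894 L = 0.1471 mol/L

0.1471 mol/L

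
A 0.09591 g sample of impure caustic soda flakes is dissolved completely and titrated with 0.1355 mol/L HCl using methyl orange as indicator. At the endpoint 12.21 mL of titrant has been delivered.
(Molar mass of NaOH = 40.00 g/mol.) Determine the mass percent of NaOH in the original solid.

69.00 %

NaOH + HCl → NaCl + H2O
n(HCl) = 0.01221 L × 0.1355 mol/L = 1.654 × 10^-3 mol
n(NaOH) = 1.654 × 10^-3 mol (1:1 ratio)
mass of NaOH = 1.654 × 10^-3 × 40.00 g/mol = 0.06618 g
% NaOH = 0.06618 / 0.09591 × 100 = 69.00 %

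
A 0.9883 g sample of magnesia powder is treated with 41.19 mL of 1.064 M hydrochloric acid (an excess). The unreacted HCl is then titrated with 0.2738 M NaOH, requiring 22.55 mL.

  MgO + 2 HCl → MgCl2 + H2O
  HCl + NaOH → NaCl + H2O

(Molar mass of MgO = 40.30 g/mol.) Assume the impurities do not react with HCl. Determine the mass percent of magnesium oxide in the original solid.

76.77 %

n(HCl) added = 0.04119 × 1.064 = 0.04383 mol
n(NaOH) used in back-titration = 0.02255 × 0.2738 = 6.174 × 10^-3 mol
n(HCl) left over = 6.174 × 10^-3 mol (1:1 ratio)
n(HCl) consumed by analyte = 0.04383 − 6.174 × 10^-3 = 0.03765 mol
From the 1:2 ratio, n(MgO) = 1/2 × 0.03765 = 0.01883 mol
mass of MgO = 0.01883 × 40.30 = 0.7587 g
% MgO = 0.7587 / 0.9883 × 100 = 76.77 %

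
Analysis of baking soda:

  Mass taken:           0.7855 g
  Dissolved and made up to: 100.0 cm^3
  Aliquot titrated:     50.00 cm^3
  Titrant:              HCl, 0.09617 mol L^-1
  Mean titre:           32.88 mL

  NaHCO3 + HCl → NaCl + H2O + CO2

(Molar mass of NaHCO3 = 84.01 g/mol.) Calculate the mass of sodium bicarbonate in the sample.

n(HCl) per titration = 0.03288 × 0.09617 = 3.162 × 10^-3 mol
n(NaHCO3) in each aliquot = 3.162 × 10^-3 mol (1:1 ratio)
n(NaHCO3) in the whole flask = 3.162 × 10^-3 × 100.0/50.00 = 6.324 × 10^-3 mol
mass of NaHCO3 = 6.324 × 10^-3 × 84.01 = 0.5313 g

0.5313 g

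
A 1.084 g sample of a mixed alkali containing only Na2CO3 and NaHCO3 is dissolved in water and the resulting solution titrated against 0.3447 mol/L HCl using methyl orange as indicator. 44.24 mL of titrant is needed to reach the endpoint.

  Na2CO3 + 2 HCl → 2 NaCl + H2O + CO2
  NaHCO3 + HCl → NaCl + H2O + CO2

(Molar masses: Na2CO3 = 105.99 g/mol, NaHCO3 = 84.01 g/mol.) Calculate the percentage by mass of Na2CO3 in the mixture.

31.07 %

n(HCl) = 0.04424 × 0.3447 = 0.01525 mol
Let x = n(Na2CO3), y = n(NaHCO3).
Titrant: 2x + 1y = 0.01525;  mass: 105.99x + 84.01y = 1.084
Solving, x = 3.178 × 10^-3 mol, y = 8.894 × 10^-3 mol
mass of Na2CO3 = 3.178 × 10^-3 × 105.99 = 0.3368 g
% Na2CO3 = 0.3368 / 1.084 × 100 = 31.07 %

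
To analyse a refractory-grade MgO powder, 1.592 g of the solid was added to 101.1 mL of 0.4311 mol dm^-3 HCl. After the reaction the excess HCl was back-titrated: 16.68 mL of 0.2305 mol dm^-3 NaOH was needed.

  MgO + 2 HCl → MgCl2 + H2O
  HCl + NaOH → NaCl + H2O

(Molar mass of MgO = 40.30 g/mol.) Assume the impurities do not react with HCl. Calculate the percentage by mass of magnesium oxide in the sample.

n(HCl) added = 0.1011 × 0.4311 = 0.04358 mol
n(NaOH) used in back-titration = 0.01668 × 0.2305 = 3.845 × 10^-3 mol
n(HCl) left over = 3.845 × 10^-3 mol (1:1 ratio)
n(HCl) consumed by analyte = 0.04358 − 3.845 × 10^-3 = 0.03974 mol
From the 1:2 ratio, n(MgO) = 1/2 × 0.03974 = 0.01987 mol
mass of MgO = 0.01987 × 40.30 = 0.8008 g
% MgO = 0.8008 / 1.592 × 100 = 50.30 %

50.30 %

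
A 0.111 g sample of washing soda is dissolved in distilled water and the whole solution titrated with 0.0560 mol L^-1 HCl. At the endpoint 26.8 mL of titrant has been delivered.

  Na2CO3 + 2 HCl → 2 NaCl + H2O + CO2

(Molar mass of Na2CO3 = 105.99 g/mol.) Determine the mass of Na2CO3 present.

n(HCl) = 0.0268 L × 0.0560 mol/L = 1.50 × 10^-3 mol
From the 1:2 ratio, n(Na2CO3) = 1/2 × 1.50 × 10^-3 = 7.50 × 10^-4 mol
mass of Na2CO3 = 7.50 × 10^-4 × 105.99 g/mol = 0.0795 g

0.0795 g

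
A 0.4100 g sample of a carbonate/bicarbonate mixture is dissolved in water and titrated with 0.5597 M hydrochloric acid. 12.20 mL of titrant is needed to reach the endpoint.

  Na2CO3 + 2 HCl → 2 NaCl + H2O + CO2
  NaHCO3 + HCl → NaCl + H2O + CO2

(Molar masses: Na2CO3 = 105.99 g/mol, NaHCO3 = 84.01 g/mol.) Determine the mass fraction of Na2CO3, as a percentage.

n(HCl) = 0.01220 × 0.5597 = 6.828 × 10^-3 mol
Let x = n(Na2CO3), y = n(NaHCO3).
Titrant: 2x + 1y = 6.828 × 10^-3;  mass: 105.99x + 84.01y = 0.4100
Solving, x = 2.638 × 10^-3 mol, y = 1.552 × 10^-3 mol
mass of Na2CO3 = 2.638 × 10^-3 × 105.99 = 0.2796 g
% Na2CO3 = 0.2796 / 0.4100 × 100 = 68.20 %

68.20 %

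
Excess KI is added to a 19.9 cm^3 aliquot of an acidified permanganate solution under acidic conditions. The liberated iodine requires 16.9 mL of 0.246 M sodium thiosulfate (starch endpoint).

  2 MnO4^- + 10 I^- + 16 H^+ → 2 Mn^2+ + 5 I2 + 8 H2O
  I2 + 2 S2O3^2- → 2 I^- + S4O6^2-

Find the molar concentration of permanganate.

n(S2O3^2-) = 0.0169 × 0.246 = 4.16 × 10^-3 mol
n(I2) = n(S2O3^2-)/2 = 2.08 × 10^-3 mol
From the 2:5 ratio, n(MnO4^-) in the aliquot = 2/5 × 2.08 × 10^-3 = 8.31 × 10^-4 mol
[MnO4^-] = 8.31 × 10^-4 / 0.0199 = 0.0418 mol/L

0.0418 M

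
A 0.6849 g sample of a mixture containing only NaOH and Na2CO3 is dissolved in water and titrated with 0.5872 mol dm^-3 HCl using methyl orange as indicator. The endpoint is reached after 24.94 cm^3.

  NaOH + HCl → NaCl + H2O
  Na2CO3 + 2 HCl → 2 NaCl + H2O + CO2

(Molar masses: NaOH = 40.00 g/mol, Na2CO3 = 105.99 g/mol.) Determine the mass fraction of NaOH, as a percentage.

n(HCl) = 0.02494 × 0.5872 = 0.01464 mol
Let x = n(NaOH), y = n(Na2CO3).
Titrant: 1x + 2y = 0.01464;  mass: 40.00x + 105.99y = 0.6849
Solving, x = 7.018 × 10^-3 mol, y = 3.813 × 10^-3 mol
mass of NaOH = 7.018 × 10^-3 × 40.00 = 0.2807 g
% NaOH = 0.2807 / 0.6849 × 100 = 40.99 %

40.99 %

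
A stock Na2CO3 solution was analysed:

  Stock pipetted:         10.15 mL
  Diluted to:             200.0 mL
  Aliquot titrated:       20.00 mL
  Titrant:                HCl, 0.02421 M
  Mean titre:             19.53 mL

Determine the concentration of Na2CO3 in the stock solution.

0.2329 M

Na2CO3 + 2 HCl → 2 NaCl + H2O + CO2
n(HCl) = 0.01953 × 0.02421 = 4.728 × 10^-4 mol
From the 1:2 ratio, n(Na2CO3) in the aliquot = 1/2 × 4.728 × 10^-4 = 2.364 × 10^-4 mol
[Na2CO3]_dilute = 2.364 × 10^-4 / 0.02000 = 0.01182 mol/L
Dilution factor = 200.0 / 10.15 = 19.70
[Na2CO3]_stock = 0.01182 × 19.70 = 0.2329 mol/L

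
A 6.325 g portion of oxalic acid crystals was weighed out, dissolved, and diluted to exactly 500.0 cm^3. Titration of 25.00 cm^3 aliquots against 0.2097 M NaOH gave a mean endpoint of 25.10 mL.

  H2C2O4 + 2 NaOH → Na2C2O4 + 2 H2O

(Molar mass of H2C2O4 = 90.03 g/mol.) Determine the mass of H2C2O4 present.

4.739 g

n(NaOH) per titration = 0.02510 × 0.2097 = 5.263 × 10^-3 mol
From the 1:2 ratio, n(H2C2O4) in each aliquot = 1/2 × 5.263 × 10^-3 = 2.632 × 10^-3 mol
n(H2C2O4) in the whole flask = 2.632 × 10^-3 × 500.0/25.00 = 0.05263 mol
mass of H2C2O4 = 0.05263 × 90.03 = 4.739 g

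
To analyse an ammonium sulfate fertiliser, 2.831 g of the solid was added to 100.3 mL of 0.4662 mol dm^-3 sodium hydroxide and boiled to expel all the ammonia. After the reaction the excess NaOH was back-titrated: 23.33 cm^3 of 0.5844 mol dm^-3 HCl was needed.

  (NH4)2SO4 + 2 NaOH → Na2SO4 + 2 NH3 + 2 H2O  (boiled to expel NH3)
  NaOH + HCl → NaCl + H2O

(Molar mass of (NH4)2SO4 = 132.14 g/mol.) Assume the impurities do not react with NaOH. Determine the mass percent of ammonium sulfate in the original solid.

n(NaOH) added = 0.1003 × 0.4662 = 0.04676 mol
n(HCl) used in back-titration = 0.02333 × 0.5844 = 0.01363 mol
n(NaOH) left over = 0.01363 mol (1:1 ratio)
n(NaOH) consumed by analyte = 0.04676 − 0.01363 = 0.03313 mol
From the 1:2 ratio, n((NH4)2SO4) = 1/2 × 0.03313 = 0.01656 mol
mass of (NH4)2SO4 = 0.01656 × 132.14 = 2.189 g
% (NH4)2SO4 = 2.189 / 2.831 × 100 = 77.31 %

77.31 %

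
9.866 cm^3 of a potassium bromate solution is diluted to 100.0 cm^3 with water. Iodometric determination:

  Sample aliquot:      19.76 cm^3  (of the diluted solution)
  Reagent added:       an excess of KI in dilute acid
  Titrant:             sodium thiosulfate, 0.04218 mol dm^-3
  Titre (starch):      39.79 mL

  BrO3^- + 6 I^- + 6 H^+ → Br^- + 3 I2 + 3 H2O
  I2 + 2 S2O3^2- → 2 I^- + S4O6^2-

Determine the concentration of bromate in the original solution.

0.1435 mol/L

n(S2O3^2-) = 0.03979 × 0.04218 = 1.678 × 10^-3 mol
n(I2) = n(S2O3^2-)/2 = 8.392 × 10^-4 mol
From the 1:3 ratio, n(BrO3^-) in the aliquot = 1/3 × 8.392 × 10^-4 = 2.797 × 10^-4 mol
[BrO3^-]_dilute = 2.797 × 10^-4 / 0.01976 = 0.01416 mol/L
[BrO3^-]_original = 0.01416 × 100.0/9.866 = 0.1435 mol/L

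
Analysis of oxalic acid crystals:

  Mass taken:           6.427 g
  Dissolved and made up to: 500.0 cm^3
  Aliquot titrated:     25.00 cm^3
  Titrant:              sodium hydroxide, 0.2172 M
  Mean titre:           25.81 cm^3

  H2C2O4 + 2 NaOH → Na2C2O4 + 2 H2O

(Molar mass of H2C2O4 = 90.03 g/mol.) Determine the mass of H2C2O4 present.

5.047 g

n(NaOH) per titration = 0.02581 × 0.2172 = 5.606 × 10^-3 mol
From the 1:2 ratio, n(H2C2O4) in each aliquot = 1/2 × 5.606 × 10^-3 = 2.803 × 10^-3 mol
n(H2C2O4) in the whole flask = 2.803 × 10^-3 × 500.0/25.00 = 0.05606 mol
mass of H2C2O4 = 0.05606 × 90.03 = 5.047 g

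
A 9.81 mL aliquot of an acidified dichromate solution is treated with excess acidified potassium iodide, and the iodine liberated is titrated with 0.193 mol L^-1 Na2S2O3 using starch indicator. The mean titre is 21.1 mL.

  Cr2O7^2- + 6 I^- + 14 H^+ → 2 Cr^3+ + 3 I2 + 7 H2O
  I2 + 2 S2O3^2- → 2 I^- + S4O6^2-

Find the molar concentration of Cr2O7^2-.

0.0692 mol/L

n(S2O3^2-) = 0.0211 × 0.193 = 4.07 × 10^-3 mol
n(I2) = n(S2O3^2-)/2 = 2.04 × 10^-3 mol
From the 1:3 ratio, n(Cr2O7^2-) in the aliquot = 1/3 × 2.04 × 10^-3 = 6.79 × 10^-4 mol
[Cr2O7^2-] = 6.79 × 10^-4 / 0.00981 = 0.0692 mol/L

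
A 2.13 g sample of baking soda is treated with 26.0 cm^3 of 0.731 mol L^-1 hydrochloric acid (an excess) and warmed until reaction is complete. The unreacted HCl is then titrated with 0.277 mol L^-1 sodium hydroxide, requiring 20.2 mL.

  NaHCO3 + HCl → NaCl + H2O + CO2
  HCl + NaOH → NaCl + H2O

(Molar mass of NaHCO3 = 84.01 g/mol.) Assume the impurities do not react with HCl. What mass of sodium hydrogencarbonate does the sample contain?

n(HCl) added = 0.0260 × 0.731 = 0.0190 mol
n(NaOH) used in back-titration = 0.0202 × 0.277 = 5.60 × 10^-3 mol
n(HCl) left over = 5.60 × 10^-3 mol (1:1 ratio)
n(HCl) consumed by analyte = 0.0190 − 5.60 × 10^-3 = 0.0134 mol
n(NaHCO3) = 0.0134 mol (1:1 ratio)
mass of NaHCO3 = 0.0134 × 84.01 = 1.13 g

1.13 g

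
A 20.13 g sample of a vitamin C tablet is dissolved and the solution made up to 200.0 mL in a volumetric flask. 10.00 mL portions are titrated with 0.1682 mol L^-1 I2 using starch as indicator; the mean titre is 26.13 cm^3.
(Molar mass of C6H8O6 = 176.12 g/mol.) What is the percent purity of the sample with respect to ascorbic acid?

76.91 %

C6H8O6 + I2 → C6H6O6 + 2 HI
n(I2) per titration = 0.02613 × 0.1682 = 4.395 × 10^-3 mol
n(C6H8O6) in each aliquot = 4.395 × 10^-3 mol (1:1 ratio)
n(C6H8O6) in the whole flask = 4.395 × 10^-3 × 200.0/10.00 = 0.08790 mol
mass of C6H8O6 = 0.08790 × 176.12 = 15.48 g
% C6H8O6 = 15.48 / 20.13 × 100 = 76.91 %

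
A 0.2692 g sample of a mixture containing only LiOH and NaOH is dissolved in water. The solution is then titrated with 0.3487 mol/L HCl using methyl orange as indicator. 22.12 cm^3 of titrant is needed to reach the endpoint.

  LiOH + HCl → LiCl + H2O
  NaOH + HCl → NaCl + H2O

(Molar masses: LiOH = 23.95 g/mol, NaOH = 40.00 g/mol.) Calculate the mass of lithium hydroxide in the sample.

0.05869 g

n(HCl) = 0.02212 × 0.3487 = 7.713 × 10^-3 mol
Let x = n(LiOH), y = n(NaOH).
Titrant: 1x + 1y = 7.713 × 10^-3;  mass: 23.95x + 40.00y = 0.2692
Solving, x = 2.450 × 10^-3 mol, y = 5.263 × 10^-3 mol
mass of LiOH = 2.450 × 10^-3 × 23.95 = 0.05869 g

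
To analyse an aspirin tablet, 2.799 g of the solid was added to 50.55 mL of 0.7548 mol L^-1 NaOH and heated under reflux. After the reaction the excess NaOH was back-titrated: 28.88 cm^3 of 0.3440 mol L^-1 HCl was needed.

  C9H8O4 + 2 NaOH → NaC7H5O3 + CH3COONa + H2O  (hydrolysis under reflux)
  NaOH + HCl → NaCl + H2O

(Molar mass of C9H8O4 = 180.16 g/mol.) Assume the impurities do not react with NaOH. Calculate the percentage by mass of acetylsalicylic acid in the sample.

n(NaOH) added = 0.05055 × 0.7548 = 0.03816 mol
n(HCl) used in back-titration = 0.02888 × 0.3440 = 9.935 × 10^-3 mol
n(NaOH) left over = 9.935 × 10^-3 mol (1:1 ratio)
n(NaOH) consumed by analyte = 0.03816 − 9.935 × 10^-3 = 0.02822 mol
From the 1:2 ratio, n(C9H8O4) = 1/2 × 0.02822 = 0.01411 mol
mass of C9H8O4 = 0.01411 × 180.16 = 2.542 g
% C9H8O4 = 2.542 / 2.799 × 100 = 90.82 %

90.82 %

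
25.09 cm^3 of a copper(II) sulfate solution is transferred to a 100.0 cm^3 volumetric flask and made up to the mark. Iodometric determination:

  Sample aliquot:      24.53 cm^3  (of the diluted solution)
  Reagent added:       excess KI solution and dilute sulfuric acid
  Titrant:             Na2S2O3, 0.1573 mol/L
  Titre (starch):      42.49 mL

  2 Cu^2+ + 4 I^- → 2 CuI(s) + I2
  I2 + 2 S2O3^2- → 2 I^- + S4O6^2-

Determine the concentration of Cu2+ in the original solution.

n(S2O3^2-) = 0.04249 × 0.1573 = 6.684 × 10^-3 mol
n(I2) = n(S2O3^2-)/2 = 3.342 × 10^-3 mol
From the 2:1 ratio, n(Cu2+) in the aliquot = 2/1 × 3.342 × 10^-3 = 6.684 × 10^-3 mol
[Cu2+]_dilute = 6.684 × 10^-3 / 0.02453 = 0.2725 mol/L
[Cu2+]_original = 0.2725 × 100.0/25.09 = 1.086 mol/L

1.086 mol/L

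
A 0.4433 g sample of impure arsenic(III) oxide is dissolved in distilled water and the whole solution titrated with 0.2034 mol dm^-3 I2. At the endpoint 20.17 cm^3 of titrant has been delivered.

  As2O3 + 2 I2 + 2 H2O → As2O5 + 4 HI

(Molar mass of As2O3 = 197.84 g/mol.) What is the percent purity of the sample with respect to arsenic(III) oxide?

91.55 %

n(I2) = 0.02017 L × 0.2034 mol/L = 4.103 × 10^-3 mol
From the 1:2 ratio, n(As2O3) = 1/2 × 4.103 × 10^-3 = 2.051 × 10^-3 mol
mass of As2O3 = 2.051 × 10^-3 × 197.84 g/mol = 0.4058 g
% As2O3 = 0.4058 / 0.4433 × 100 = 91.55 %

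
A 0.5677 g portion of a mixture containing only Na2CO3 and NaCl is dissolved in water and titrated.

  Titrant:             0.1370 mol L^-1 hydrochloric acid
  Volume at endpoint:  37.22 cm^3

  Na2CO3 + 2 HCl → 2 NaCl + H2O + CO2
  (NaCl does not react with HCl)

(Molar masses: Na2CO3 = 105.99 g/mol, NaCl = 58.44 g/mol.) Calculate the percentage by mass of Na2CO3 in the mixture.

n(HCl) = 0.03722 × 0.1370 = 5.099 × 10^-3 mol
Let x = n(Na2CO3), y = n(NaCl).
Titrant: 2x = 5.099 × 10^-3;  mass: 105.99x + 58.44y = 0.5677
Solving, x = 2.550 × 10^-3 mol, y = 5.090 × 10^-3 mol
mass of Na2CO3 = 2.550 × 10^-3 × 105.99 = 0.2702 g
% Na2CO3 = 0.2702 / 0.5677 × 100 = 47.60 %

47.60 %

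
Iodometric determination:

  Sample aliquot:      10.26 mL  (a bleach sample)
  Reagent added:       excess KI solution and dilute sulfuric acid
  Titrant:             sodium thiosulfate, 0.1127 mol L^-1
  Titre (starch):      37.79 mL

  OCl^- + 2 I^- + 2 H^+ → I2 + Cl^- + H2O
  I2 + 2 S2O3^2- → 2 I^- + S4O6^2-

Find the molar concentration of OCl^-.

n(S2O3^2-) = 0.03779 × 0.1127 = 4.259 × 10^-3 mol
n(I2) = n(S2O3^2-)/2 = 2.129 × 10^-3 mol
n(OCl^-) in the aliquot = 2.129 × 10^-3 mol (1:1 ratio)
[OCl^-] = 2.129 × 10^-3 / 0.01026 = 0.2076 mol/L

0.2076 mol/L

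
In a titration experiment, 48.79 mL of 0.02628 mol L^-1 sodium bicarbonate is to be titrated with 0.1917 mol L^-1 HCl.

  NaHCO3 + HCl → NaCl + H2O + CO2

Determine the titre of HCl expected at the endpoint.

6.689 mL

n(NaHCO3) = 0.04879 L × 0.02628 mol/L = 1.282 × 10^-3 mol
n(HCl) = 1.282 × 10^-3 mol (1:1 stoichiometry)
V(HCl) = 1.282 × 10^-3 mol / 0.1917 mol/L = 0.006689 L = 6.689 mL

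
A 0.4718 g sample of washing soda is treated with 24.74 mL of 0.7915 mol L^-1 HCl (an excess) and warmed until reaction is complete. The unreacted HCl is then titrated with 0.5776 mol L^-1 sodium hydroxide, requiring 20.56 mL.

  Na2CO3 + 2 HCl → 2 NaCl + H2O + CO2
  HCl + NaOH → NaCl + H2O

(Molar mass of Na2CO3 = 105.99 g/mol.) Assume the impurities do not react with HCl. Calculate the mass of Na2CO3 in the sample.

0.4084 g

n(HCl) added = 0.02474 × 0.7915 = 0.01958 mol
n(NaOH) used in back-titration = 0.02056 × 0.5776 = 0.01188 mol
n(HCl) left over = 0.01188 mol (1:1 ratio)
n(HCl) consumed by analyte = 0.01958 − 0.01188 = 7.706 × 10^-3 mol
From the 1:2 ratio, n(Na2CO3) = 1/2 × 7.706 × 10^-3 = 3.853 × 10^-3 mol
mass of Na2CO3 = 3.853 × 10^-3 × 105.99 = 0.4084 g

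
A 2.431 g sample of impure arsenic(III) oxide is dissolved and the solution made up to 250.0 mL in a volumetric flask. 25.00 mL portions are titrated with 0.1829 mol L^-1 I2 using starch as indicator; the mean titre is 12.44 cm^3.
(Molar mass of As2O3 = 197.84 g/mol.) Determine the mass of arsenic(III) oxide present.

2.251 g

As2O3 + 2 I2 + 2 H2O → As2O5 + 4 HI
n(I2) per titration = 0.01244 × 0.1829 = 2.275 × 10^-3 mol
From the 1:2 ratio, n(As2O3) in each aliquot = 1/2 × 2.275 × 10^-3 = 1.138 × 10^-3 mol
n(As2O3) in the whole flask = 1.138 × 10^-3 × 250.0/25.00 = 0.01138 mol
mass of As2O3 = 0.01138 × 197.84 = 2.251 g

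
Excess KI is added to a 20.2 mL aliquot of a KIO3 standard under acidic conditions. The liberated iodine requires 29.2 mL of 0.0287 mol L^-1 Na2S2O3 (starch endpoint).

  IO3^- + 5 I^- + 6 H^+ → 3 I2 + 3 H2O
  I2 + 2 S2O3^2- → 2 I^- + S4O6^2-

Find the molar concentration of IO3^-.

0.00691 mol/L

n(S2O3^2-) = 0.0292 × 0.0287 = 8.38 × 10^-4 mol
n(I2) = n(S2O3^2-)/2 = 4.19 × 10^-4 mol
From the 1:3 ratio, n(IO3^-) in the aliquot = 1/3 × 4.19 × 10^-4 = 1.40 × 10^-4 mol
[IO3^-] = 1.40 × 10^-4 / 0.0202 = 0.00691 mol/L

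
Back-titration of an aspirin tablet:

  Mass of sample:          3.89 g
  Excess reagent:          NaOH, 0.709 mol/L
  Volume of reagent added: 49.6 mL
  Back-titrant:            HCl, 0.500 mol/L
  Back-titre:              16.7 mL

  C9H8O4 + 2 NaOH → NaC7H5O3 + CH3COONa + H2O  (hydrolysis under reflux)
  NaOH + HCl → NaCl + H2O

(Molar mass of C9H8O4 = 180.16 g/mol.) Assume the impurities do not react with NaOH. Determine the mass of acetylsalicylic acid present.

n(NaOH) added = 0.0496 × 0.709 = 0.0352 mol
n(HCl) used in back-titration = 0.0167 × 0.500 = 8.35 × 10^-3 mol
n(NaOH) left over = 8.35 × 10^-3 mol (1:1 ratio)
n(NaOH) consumed by analyte = 0.0352 − 8.35 × 10^-3 = 0.0268 mol
From the 1:2 ratio, n(C9H8O4) = 1/2 × 0.0268 = 0.0134 mol
mass of C9H8O4 = 0.0134 × 180.16 = 2.42 g

2.42 g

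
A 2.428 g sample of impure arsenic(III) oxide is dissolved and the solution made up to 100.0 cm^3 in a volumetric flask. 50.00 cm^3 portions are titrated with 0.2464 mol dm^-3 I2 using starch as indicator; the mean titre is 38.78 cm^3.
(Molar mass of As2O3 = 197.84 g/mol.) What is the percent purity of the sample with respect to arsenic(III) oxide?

As2O3 + 2 I2 + 2 H2O → As2O5 + 4 HI
n(I2) per titration = 0.03878 × 0.2464 = 9.555 × 10^-3 mol
From the 1:2 ratio, n(As2O3) in each aliquot = 1/2 × 9.555 × 10^-3 = 4.778 × 10^-3 mol
n(As2O3) in the whole flask = 4.778 × 10^-3 × 100.0/50.00 = 9.555 × 10^-3 mol
mass of As2O3 = 9.555 × 10^-3 × 197.84 = 1.890 g
% As2O3 = 1.890 / 2.428 × 100 = 77.86 %

77.86 %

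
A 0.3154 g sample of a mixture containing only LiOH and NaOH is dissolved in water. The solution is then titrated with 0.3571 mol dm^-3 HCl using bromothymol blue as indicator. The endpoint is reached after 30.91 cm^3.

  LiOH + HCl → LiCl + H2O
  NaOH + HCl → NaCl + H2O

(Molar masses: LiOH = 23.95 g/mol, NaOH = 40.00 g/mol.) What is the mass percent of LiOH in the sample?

59.67 %

n(HCl) = 0.03091 × 0.3571 = 0.01104 mol
Let x = n(LiOH), y = n(NaOH).
Titrant: 1x + 1y = 0.01104;  mass: 23.95x + 40.00y = 0.3154
Solving, x = 7.858 × 10^-3 mol, y = 3.180 × 10^-3 mol
mass of LiOH = 7.858 × 10^-3 × 23.95 = 0.1882 g
% LiOH = 0.1882 / 0.3154 × 100 = 59.67 %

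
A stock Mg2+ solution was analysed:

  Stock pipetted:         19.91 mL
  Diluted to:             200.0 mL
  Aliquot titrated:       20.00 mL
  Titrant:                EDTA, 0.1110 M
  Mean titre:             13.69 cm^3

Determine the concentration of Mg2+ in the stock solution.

0.7632 M

Mg^2+ + EDTA^4- → [Mg(EDTA)]^2-
n(EDTA) = 0.01369 × 0.1110 = 1.520 × 10^-3 mol
n(Mg2+) in the aliquot = 1.520 × 10^-3 mol (1:1 ratio)
[Mg2+]_dilute = 1.520 × 10^-3 / 0.02000 = 0.07598 mol/L
Dilution factor = 200.0 / 19.91 = 10.05
[Mg2+]_stock = 0.07598 × 10.05 = 0.7632 mol/L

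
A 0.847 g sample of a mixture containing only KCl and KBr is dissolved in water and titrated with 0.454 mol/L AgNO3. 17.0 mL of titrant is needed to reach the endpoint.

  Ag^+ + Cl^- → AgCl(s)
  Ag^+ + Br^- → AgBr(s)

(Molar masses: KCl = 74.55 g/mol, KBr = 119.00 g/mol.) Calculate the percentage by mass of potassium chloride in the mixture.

n(AgNO3) = 0.0170 × 0.454 = 7.72 × 10^-3 mol
Let x = n(KCl), y = n(KBr).
Titrant: 1x + 1y = 7.72 × 10^-3;  mass: 74.55x + 119.00y = 0.847
Solving, x = 1.61 × 10^-3 mol, y = 6.11 × 10^-3 mol
mass of KCl = 1.61 × 10^-3 × 74.55 = 0.120 g
% KCl = 0.120 / 0.847 × 100 = 14.1 %

14.1 %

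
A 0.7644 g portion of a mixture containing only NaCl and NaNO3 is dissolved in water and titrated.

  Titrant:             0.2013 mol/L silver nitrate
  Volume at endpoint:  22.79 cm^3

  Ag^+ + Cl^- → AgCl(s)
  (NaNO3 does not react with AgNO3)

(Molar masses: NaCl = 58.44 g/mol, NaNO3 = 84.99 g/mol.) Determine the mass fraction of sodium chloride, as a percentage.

35.07 %

n(AgNO3) = 0.02279 × 0.2013 = 4.588 × 10^-3 mol
Let x = n(NaCl), y = n(NaNO3).
Titrant: 1x = 4.588 × 10^-3;  mass: 58.44x + 84.99y = 0.7644
Solving, x = 4.588 × 10^-3 mol, y = 5.839 × 10^-3 mol
mass of NaCl = 4.588 × 10^-3 × 58.44 = 0.2681 g
% NaCl = 0.2681 / 0.7644 × 100 = 35.07 %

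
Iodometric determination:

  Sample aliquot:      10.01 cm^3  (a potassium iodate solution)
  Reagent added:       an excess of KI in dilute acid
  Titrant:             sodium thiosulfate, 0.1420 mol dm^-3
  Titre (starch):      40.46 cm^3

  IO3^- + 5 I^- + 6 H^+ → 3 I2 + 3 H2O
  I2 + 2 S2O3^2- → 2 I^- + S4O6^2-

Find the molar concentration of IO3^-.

0.09566 mol/L

n(S2O3^2-) = 0.04046 × 0.1420 = 5.745 × 10^-3 mol
n(I2) = n(S2O3^2-)/2 = 2.873 × 10^-3 mol
From the 1:3 ratio, n(IO3^-) in the aliquot = 1/3 × 2.873 × 10^-3 = 9.576 × 10^-4 mol
[IO3^-] = 9.576 × 10^-4 / 0.01001 = 0.09566 mol/L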